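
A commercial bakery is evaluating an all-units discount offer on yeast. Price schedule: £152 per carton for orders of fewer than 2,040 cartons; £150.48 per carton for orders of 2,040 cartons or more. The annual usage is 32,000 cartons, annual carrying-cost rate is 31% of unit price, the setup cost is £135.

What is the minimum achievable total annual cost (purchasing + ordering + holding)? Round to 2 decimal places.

H₁ = 31%×£152 = £47.1200;  H₂ = 31%×£150.48 = £46.6488
EOQ₁ = √(2×32,000×135/47.1200) = 428.21  (< 2,040, feasible at tier 1)
EOQ₂ = √(2×32,000×135/46.6488) = 430.36  (< 2,040 → use Q = 2,040 at tier-2 price)
TC(tier 1 (EOQ₁), Q≈428.2) = £4,884,177.14
TC(tier 2, Q≈2,040.0) = £4,865,059.42
Minimum at tier 2: £4,865,059.42

£4,865,059.42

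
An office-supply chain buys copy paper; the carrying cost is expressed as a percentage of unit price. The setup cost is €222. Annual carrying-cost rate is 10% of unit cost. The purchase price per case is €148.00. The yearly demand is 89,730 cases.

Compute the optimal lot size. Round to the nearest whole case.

1,641 cases

Holding cost per case per year: H = 10% × €148 = €14.8000
EOQ = √(2DS/H) = √(2 × 89,730 × 222 / 14.8)
    = √(2,691,900.00) ≈ 1,640.70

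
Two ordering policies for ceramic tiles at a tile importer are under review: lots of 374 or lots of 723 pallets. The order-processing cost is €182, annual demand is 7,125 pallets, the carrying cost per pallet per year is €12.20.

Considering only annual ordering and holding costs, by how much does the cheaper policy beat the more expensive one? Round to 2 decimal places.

For each Q, cost = (D/Q)·S + (Q/2)·H.
TC(374) = (7,125/374)×182 + (374/2)×12.2 = €5,748.65
TC(723) = (7,125/723)×182 + (723/2)×12.2 = €6,203.87
Lots of 374 are cheaper by €455.22.

€455.22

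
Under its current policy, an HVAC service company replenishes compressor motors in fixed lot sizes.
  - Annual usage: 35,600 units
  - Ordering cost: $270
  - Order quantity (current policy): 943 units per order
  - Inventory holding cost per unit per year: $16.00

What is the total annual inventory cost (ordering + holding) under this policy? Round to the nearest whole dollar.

Orders/yr = 35,600/943 = 37.752; ordering cost = 37.752 × $270 = $10,193.00
Average inventory = 943/2 = 471.5; holding cost = 471.5 × $16 = $7,544.00
Total = $10,193.00 + $7,544.00 = $17,737.00

$17,737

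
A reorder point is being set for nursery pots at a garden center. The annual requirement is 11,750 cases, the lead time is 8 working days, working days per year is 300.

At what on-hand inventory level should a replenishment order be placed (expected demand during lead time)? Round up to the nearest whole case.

314 cases

Daily demand d = 11,750 / 300 = 39.167 cases/day
Demand during lead time = 39.167 × 8 = 313.33
Reorder point = 313.33 → round up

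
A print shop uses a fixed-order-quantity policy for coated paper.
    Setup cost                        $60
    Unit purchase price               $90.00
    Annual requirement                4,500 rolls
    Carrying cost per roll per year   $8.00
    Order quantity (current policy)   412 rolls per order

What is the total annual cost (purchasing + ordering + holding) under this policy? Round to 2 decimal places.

Orders/yr = 4,500/412 = 10.922; ordering cost = 10.922 × $60 = $655.34
Average inventory = 412/2 = 206; holding cost = 206 × $8 = $1,648.00
Purchase cost = D·C = 4,500 × 90 = $405,000.00
Total = $655.34 + $1,648.00 + $405,000.00 = $407,303.34

$407,303.34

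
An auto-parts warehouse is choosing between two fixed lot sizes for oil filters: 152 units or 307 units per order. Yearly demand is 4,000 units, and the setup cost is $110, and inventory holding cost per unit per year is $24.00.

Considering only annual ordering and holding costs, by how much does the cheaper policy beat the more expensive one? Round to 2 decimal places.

$398.49

For each Q, cost = (D/Q)·S + (Q/2)·H.
TC(152) = (4,000/152)×110 + (152/2)×24 = $4,718.74
TC(307) = (4,000/307)×110 + (307/2)×24 = $5,117.22
|ΔTC| = |$4,718.74 − $5,117.22| = $398.49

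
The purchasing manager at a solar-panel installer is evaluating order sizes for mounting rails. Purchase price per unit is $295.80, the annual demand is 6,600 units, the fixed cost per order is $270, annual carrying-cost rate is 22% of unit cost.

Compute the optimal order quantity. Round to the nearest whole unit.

Holding cost per unit per year: H = 22% × $295.8 = $65.0760
Q* = √(2·D·S / H) = √(2·6,600·270 / 65.076) = √54,766.7 ≈ 234.02

234 units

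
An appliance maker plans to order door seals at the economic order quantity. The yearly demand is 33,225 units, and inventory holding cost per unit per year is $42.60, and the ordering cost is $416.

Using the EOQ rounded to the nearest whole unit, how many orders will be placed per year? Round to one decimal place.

EOQ = √(2DS/H) = √(2 × 33,225 × 416 / 42.6)
    = √(648,901.41) ≈ 805.54 → Q = 806
N = D/Q = 33,225/806 ≈ 41.222 orders/yr

41.2 orders per year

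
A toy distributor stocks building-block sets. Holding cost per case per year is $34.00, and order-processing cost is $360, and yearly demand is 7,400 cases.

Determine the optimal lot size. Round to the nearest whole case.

2DS/H = 2·7,400·360/34 = 156,705.88
EOQ = √156,705.88 ≈ 395.86

396 cases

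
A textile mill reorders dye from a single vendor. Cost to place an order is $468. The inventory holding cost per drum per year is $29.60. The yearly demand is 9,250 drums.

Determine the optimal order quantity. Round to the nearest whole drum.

Q* = √(2·D·S / H) = √(2·9,250·468 / 29.6) = √292,500.0 ≈ 540.83

541 drums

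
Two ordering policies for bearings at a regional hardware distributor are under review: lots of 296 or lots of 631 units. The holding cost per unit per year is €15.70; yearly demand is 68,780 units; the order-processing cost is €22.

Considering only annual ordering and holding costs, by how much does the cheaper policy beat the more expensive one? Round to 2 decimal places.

For each Q, cost = (D/Q)·S + (Q/2)·H.
TC(296) = (68,780/296)×22 + (296/2)×15.7 = €7,435.63
TC(631) = (68,780/631)×22 + (631/2)×15.7 = €7,351.38
Cheaper: Q = 631.  Difference = €84.24

€84.24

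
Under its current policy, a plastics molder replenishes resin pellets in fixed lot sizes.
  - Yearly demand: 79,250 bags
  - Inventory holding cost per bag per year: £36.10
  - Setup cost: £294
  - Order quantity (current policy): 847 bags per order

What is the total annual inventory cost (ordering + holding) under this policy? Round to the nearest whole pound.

Orders/yr = 79,250/847 = 93.566; ordering cost = 93.566 × £294 = £27,508.26
Average inventory = 847/2 = 423.5; holding cost = 423.5 × £36.1 = £15,288.35
Total = £27,508.26 + £15,288.35 = £42,796.61

£42,797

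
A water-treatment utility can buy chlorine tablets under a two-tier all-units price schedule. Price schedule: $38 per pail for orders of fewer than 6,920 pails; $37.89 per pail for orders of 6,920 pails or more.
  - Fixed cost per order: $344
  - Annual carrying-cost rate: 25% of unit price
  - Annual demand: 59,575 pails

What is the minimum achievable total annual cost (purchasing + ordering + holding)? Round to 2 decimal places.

$2,283,582.77

H₁ = 25%×$38 = $9.5000;  H₂ = 25%×$37.89 = $9.4725
EOQ₁ = √(2×59,575×344/9.5000) = 2,077.13  (< 6,920, feasible at tier 1)
EOQ₂ = √(2×59,575×344/9.4725) = 2,080.15  (< 6,920 → use Q = 6,920 at tier-2 price)
TC(tier 1 (EOQ₁), Q≈2,077.1) = $2,283,582.77
TC(tier 2, Q≈6,920.0) = $2,293,033.13
Minimum at tier 1 (EOQ₁): $2,283,582.77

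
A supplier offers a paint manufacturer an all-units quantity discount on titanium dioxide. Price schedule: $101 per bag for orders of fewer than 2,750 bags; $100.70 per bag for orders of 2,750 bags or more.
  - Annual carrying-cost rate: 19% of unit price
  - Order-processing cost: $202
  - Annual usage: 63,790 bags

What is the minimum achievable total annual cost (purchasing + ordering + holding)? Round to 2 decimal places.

H₁ = 19%×$101 = $19.1900;  H₂ = 19%×$100.70 = $19.1330
EOQ₁ = √(2×63,790×202/19.1900) = 1,158.86  (< 2,750, feasible at tier 1)
EOQ₂ = √(2×63,790×202/19.1330) = 1,160.58  (< 2,750 → use Q = 2,750 at tier-2 price)
TC(tier 1 (EOQ₁), Q≈1,158.9) = $6,465,028.45
TC(tier 2, Q≈2,750.0) = $6,454,646.54
Minimum at tier 2: $6,454,646.54

$6,454,646.54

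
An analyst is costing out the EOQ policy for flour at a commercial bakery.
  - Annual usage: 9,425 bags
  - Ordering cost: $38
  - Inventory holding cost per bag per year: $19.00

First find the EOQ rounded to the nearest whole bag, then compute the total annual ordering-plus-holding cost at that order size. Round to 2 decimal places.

2DS/H = 2·9,425·38/19 = 37,700.00
EOQ = √37,700.00 ≈ 194.16 → Q = 194 bags
Annual ordering cost = (D/Q)·S = (9,425/194) × 38 = $1,846.13
Annual holding cost  = (Q/2)·H = (194/2) × 19 = $1,843.00
Total = $1,846.13 + $1,843.00 = $3,689.13

$3,689.13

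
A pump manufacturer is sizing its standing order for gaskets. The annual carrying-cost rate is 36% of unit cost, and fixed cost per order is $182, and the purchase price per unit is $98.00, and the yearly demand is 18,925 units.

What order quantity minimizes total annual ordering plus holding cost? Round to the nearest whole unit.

H = i·C = 0.36 × $98 = $35.2800 per unit-year
2DS/H = 2·18,925·182/35.28 = 195,257.94
EOQ = √195,257.94 ≈ 441.88

442 units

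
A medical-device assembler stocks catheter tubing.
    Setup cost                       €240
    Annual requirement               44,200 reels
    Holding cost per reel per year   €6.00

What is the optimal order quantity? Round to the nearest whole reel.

1,880 reels

2DS/H = 2·44,200·240/6 = 3,536,000.00
EOQ = √3,536,000.00 ≈ 1,880.43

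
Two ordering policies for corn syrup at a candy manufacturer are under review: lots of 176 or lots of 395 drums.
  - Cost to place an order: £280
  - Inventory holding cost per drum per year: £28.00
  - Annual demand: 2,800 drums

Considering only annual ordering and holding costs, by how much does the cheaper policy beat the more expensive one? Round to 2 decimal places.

TC(Q) = (D/Q)S + (Q/2)H
TC(176) = (2,800/176)×280 + (176/2)×28 = £6,918.55
TC(395) = (2,800/395)×280 + (395/2)×28 = £7,514.81
Cheaper: Q = 176.  Difference = £596.26

£596.26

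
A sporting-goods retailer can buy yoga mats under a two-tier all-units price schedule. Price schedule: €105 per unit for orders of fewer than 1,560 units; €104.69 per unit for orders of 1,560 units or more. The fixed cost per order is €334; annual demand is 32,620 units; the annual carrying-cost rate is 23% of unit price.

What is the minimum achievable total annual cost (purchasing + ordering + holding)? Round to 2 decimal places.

€3,440,753.21

H₁ = 23%×€105 = €24.1500;  H₂ = 23%×€104.69 = €24.0787
EOQ₁ = √(2×32,620×334/24.1500) = 949.89  (< 1,560, feasible at tier 1)
EOQ₂ = √(2×32,620×334/24.0787) = 951.29  (< 1,560 → use Q = 1,560 at tier-2 price)
TC(tier 1 (EOQ₁), Q≈949.9) = €3,448,039.76
TC(tier 2, Q≈1,560.0) = €3,440,753.21
Minimum at tier 2: €3,440,753.21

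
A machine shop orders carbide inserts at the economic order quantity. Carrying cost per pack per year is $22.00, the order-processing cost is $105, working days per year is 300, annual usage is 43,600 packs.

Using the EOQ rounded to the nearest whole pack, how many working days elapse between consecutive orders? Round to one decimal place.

Optimal lot size Q* = (2 × 43,600 × $105 / $22)^½ ≈ 645.12 → Q = 645 packs
T = Q/D × 300 days = 645/43,600 × 300 = 4.438 days

4.4 days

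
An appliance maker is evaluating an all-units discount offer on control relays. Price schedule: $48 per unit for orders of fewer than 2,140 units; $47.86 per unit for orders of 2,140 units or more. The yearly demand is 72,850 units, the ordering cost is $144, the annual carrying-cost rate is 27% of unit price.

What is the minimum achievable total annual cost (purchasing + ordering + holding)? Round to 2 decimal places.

$3,505,329.81

H₁ = 27%×$48 = $12.9600;  H₂ = 27%×$47.86 = $12.9222
EOQ₁ = √(2×72,850×144/12.9600) = 1,272.36  (< 2,140, feasible at tier 1)
EOQ₂ = √(2×72,850×144/12.9222) = 1,274.22  (< 2,140 → use Q = 2,140 at tier-2 price)
TC(tier 1 (EOQ₁), Q≈1,272.4) = $3,513,289.73
TC(tier 2, Q≈2,140.0) = $3,505,329.81
Minimum at tier 2: $3,505,329.81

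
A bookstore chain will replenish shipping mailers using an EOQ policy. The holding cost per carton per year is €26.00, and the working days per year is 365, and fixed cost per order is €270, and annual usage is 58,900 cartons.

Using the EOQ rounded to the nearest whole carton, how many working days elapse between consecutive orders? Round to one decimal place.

6.9 days

Q* = √(2·D·S / H) = √(2·58,900·270 / 26) = √1,223,307.7 ≈ 1,106.03 → Q = 1,106 cartons
Cycle time = (working days × Q)/D = (365 × 1,106) / 58,900 = 6.854 days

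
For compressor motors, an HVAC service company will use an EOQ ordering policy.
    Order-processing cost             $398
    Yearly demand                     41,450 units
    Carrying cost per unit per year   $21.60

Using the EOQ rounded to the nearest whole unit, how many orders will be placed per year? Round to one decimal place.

33.5 orders per year

Optimal lot size Q* = (2 × 41,450 × $398 / $21.6)^½ ≈ 1,235.92 → Q = 1,236
Orders per year = D/Q = 41,450 / 1,236 = 33.536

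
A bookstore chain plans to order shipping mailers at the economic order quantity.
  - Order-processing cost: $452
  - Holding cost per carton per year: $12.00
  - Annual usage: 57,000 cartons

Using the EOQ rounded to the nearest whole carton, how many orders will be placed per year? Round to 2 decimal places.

Optimal lot size Q* = (2 × 57,000 × $452 / $12)^½ ≈ 2,072.20 → Q = 2,072
N = D/Q = 57,000/2,072 ≈ 27.510 orders/yr

27.51 orders per year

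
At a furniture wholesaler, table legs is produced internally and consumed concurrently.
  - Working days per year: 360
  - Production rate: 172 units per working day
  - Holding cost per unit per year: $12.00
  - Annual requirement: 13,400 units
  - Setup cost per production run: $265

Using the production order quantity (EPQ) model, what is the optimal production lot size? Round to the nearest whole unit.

d = 13,400/360 = 37.2222 units/day;  effective holding cost H(1 − d/p) = 12·(1 − 37.2222/172) = 9.40310
Q* = √(2DS / H_eff) = √(2·13,400·265 / 9.40310) ≈ 869.07

869 units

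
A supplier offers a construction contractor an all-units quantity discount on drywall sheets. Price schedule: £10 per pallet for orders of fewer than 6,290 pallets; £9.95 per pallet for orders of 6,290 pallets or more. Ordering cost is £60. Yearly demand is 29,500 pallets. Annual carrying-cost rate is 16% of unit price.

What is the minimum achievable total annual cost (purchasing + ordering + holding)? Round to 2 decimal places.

H₁ = 16%×£10 = £1.6000;  H₂ = 16%×£9.95 = £1.5920
EOQ₁ = √(2×29,500×60/1.6000) = 1,487.45  (< 6,290, feasible at tier 1)
EOQ₂ = √(2×29,500×60/1.5920) = 1,491.18  (< 6,290 → use Q = 6,290 at tier-2 price)
TC(tier 1 (EOQ₁), Q≈1,487.4) = £297,379.92
TC(tier 2, Q≈6,290.0) = £298,813.24
Minimum at tier 1 (EOQ₁): £297,379.92

£297,379.92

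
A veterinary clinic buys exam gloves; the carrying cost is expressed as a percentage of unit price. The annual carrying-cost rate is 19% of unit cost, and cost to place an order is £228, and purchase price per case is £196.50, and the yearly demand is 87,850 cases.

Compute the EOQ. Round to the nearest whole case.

1,036 cases

Holding cost per case per year: H = 19% × £196.5 = £37.3350
Q* = √(2·D·S / H) = √(2·87,850·228 / 37.335) = √1,072,977.1 ≈ 1,035.85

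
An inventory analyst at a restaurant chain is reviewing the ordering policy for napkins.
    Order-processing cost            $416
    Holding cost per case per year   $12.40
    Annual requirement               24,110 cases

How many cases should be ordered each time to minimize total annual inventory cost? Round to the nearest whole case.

1,272 cases

Q* = √(2·D·S / H) = √(2·24,110·416 / 12.4) = √1,617,703.2 ≈ 1,271.89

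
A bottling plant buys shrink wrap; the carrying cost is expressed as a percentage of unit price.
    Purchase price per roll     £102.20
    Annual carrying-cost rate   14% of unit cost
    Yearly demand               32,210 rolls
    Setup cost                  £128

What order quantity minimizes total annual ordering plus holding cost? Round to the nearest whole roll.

759 rolls

Carrying cost H = £102.2 × 14% = £14.3080/roll/yr
2DS/H = 2·32,210·128/14.308 = 576,304.17
EOQ = √576,304.17 ≈ 759.15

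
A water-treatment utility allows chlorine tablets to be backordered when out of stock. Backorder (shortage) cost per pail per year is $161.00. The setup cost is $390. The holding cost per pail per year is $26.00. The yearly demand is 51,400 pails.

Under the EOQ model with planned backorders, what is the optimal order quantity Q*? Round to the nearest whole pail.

1,338 pails

Q* = √(2DS/H) · √((H + b)/b)
   = √(2 × 51,400 × 390 / 26) · √((26 + 161) / 161)
   = 1,241.773 × 1.0777 ≈ 1,338.29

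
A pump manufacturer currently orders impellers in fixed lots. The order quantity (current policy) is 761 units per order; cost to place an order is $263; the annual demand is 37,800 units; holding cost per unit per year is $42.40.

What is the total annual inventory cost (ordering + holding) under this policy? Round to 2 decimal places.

Annual ordering cost = (D/Q)·S = (37,800/761) × 263 = $13,063.60
Annual holding cost  = (Q/2)·H = (761/2) × 42.4 = $16,133.20
Total = $13,063.60 + $16,133.20 = $29,196.80

$29,196.80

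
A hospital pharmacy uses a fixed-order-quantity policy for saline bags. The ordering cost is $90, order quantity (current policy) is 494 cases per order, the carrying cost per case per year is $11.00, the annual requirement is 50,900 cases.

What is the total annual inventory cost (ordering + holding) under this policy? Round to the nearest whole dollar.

Ordering: D/Q × S = 50,900/494 × $90 = $9,273.28
Holding:  Q/2 × H = 494/2 × $11 = $2,717.00
Total = $9,273.28 + $2,717.00 = $11,990.28

$11,990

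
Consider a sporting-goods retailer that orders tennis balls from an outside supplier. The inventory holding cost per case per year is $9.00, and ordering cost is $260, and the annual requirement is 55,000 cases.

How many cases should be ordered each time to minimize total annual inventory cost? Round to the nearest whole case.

EOQ = √(2DS/H) = √(2 × 55,000 × 260 / 9)
    = √(3,177,777.78) ≈ 1,782.63

1,783 cases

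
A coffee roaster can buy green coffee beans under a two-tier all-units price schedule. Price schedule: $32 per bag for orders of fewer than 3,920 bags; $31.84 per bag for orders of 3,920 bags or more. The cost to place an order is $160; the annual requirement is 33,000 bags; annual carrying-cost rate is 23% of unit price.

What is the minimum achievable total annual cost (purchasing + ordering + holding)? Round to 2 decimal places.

$1,064,815.99

H₁ = 23%×$32 = $7.3600;  H₂ = 23%×$31.84 = $7.3232
EOQ₁ = √(2×33,000×160/7.3600) = 1,197.82  (< 3,920, feasible at tier 1)
EOQ₂ = √(2×33,000×160/7.3232) = 1,200.83  (< 3,920 → use Q = 3,920 at tier-2 price)
TC(tier 1 (EOQ₁), Q≈1,197.8) = $1,064,815.99
TC(tier 2, Q≈3,920.0) = $1,066,420.41
Minimum at tier 1 (EOQ₁): $1,064,815.99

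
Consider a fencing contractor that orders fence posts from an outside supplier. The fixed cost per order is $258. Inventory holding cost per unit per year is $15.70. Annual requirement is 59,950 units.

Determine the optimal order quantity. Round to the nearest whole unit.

Q* = √(2·D·S / H) = √(2·59,950·258 / 15.7) = √1,970,331.2 ≈ 1,403.68

1,404 units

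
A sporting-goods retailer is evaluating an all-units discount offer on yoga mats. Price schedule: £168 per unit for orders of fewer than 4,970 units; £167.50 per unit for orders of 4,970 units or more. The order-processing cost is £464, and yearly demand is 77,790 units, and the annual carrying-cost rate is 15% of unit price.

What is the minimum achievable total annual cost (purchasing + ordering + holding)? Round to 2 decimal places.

H₁ = 15%×£168 = £25.2000;  H₂ = 15%×£167.50 = £25.1250
EOQ₁ = √(2×77,790×464/25.2000) = 1,692.53  (< 4,970, feasible at tier 1)
EOQ₂ = √(2×77,790×464/25.1250) = 1,695.05  (< 4,970 → use Q = 4,970 at tier-2 price)
TC(tier 1 (EOQ₁), Q≈1,692.5) = £13,111,371.68
TC(tier 2, Q≈4,970.0) = £13,099,523.11
Minimum at tier 2: £13,099,523.11

£13,099,523.11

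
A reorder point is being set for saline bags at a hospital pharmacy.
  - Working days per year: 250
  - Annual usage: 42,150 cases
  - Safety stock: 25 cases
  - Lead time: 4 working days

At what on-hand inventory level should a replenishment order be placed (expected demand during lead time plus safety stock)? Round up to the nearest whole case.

Daily demand d = 42,150 / 250 = 168.600 cases/day
Demand during lead time = 168.600 × 4 = 674.40
Reorder point = 674.40 + 25 = 699.40 → round up

700 cases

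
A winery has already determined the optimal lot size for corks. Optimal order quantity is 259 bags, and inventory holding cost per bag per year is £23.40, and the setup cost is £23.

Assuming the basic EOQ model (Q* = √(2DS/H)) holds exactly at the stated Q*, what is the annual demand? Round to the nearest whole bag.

From Q* = √(2DS/H) ⇒ Q*² = 2DS/H.
D = Q²H / (2S) = 259² × 23.4 / (2 × 23) = 34,123.81

34,124 bags per year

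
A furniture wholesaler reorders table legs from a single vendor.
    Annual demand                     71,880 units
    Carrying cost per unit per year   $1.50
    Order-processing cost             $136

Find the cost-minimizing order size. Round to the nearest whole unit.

EOQ = √(2DS/H) = √(2 × 71,880 × 136 / 1.5)
    = √(13,034,240.00) ≈ 3,610.30

3,610 units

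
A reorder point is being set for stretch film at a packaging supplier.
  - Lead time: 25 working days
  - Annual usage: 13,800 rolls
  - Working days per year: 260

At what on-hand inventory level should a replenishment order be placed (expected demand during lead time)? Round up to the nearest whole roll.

1,327 rolls

Daily demand d = 13,800 / 260 = 53.077 rolls/day
Demand during lead time = 53.077 × 25 = 1,326.92
Reorder point = 1,326.92 → round up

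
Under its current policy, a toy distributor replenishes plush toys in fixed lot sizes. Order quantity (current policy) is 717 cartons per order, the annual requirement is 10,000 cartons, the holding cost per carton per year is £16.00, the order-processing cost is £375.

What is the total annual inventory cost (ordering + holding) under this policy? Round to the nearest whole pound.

£10,966

Annual ordering cost = (D/Q)·S = (10,000/717) × 375 = £5,230.13
Annual holding cost  = (Q/2)·H = (717/2) × 16 = £5,736.00
Total = £5,230.13 + £5,736.00 = £10,966.13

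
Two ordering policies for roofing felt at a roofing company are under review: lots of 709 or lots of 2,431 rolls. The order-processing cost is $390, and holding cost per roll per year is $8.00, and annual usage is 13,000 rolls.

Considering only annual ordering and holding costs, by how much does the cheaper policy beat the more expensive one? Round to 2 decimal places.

TC(Q) = (D/Q)S + (Q/2)H
TC(709) = (13,000/709)×390 + (709/2)×8 = $9,986.92
TC(2,431) = (13,000/2,431)×390 + (2,431/2)×8 = $11,809.56
|ΔTC| = |$9,986.92 − $11,809.56| = $1,822.64

$1,822.64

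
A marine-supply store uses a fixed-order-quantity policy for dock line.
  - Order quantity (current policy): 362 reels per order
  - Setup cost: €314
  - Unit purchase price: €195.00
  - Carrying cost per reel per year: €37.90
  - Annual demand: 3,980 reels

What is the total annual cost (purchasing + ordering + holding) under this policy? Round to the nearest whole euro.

€786,412

Annual ordering cost = (D/Q)·S = (3,980/362) × 314 = €3,452.27
Annual holding cost  = (Q/2)·H = (362/2) × 37.9 = €6,859.90
Purchase cost = D·C = 3,980 × 195 = €776,100.00
Total = €3,452.27 + €6,859.90 + €776,100.00 = €786,412.17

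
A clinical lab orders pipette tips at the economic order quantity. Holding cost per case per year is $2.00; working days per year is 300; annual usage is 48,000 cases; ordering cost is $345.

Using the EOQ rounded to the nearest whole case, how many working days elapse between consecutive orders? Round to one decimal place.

EOQ = √(2DS/H) = √(2 × 48,000 × 345 / 2)
    = √(16,560,000.00) ≈ 4,069.40 → Q = 4,069 cases
Days between orders = 300 / (D/Q) = 300 / 11.797 ≈ 25.431

25.4 days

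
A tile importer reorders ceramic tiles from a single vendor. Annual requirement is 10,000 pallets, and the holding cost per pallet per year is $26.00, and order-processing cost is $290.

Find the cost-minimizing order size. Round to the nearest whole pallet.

EOQ = √(2DS/H) = √(2 × 10,000 × 290 / 26)
    = √(223,076.92) ≈ 472.31

472 pallets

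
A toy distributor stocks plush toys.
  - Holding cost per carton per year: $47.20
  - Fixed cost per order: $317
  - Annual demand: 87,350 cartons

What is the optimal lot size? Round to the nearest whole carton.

1,083 cartons

EOQ = √(2DS/H) = √(2 × 87,350 × 317 / 47.2)
    = √(1,173,302.97) ≈ 1,083.19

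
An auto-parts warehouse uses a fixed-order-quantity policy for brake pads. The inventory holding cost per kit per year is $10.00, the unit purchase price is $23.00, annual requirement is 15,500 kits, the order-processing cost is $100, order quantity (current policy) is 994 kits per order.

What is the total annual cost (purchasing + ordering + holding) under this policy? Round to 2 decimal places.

$363,029.36

Ordering: D/Q × S = 15,500/994 × $100 = $1,559.36
Holding:  Q/2 × H = 994/2 × $10 = $4,970.00
Purchase cost = D·C = 15,500 × 23 = $356,500.00
Total = $1,559.36 + $4,970.00 + $356,500.00 = $363,029.36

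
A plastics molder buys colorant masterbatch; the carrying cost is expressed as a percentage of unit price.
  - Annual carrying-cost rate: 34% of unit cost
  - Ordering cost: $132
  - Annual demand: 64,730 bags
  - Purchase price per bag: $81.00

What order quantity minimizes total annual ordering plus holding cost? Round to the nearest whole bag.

788 bags

H = i·C = 0.34 × $81 = $27.5400 per bag-year
Q* = √(2·D·S / H) = √(2·64,730·132 / 27.54) = √620,505.4 ≈ 787.72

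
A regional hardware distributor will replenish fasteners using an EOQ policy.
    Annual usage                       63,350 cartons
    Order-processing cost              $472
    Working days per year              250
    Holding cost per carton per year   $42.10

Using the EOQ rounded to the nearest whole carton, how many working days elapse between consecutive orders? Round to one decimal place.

Q* = √(2·D·S / H) = √(2·63,350·472 / 42.1) = √1,420,484.6 ≈ 1,191.84 → Q = 1,192 cartons
T = Q/D × 250 days = 1,192/63,350 × 250 = 4.704 days

4.7 days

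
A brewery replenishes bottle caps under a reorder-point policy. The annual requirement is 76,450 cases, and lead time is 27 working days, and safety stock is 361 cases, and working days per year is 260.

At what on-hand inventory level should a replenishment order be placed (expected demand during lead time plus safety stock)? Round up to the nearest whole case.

8,301 cases

Daily demand d = 76,450 / 260 = 294.038 cases/day
Demand during lead time = 294.038 × 27 = 7,939.04
Reorder point = 7,939.04 + 361 = 8,300.04 → round up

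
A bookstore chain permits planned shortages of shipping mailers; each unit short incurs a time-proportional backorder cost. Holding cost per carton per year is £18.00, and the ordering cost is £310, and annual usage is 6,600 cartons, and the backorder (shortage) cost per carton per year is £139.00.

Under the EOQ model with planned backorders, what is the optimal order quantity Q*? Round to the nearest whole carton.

507 cartons

Basic EOQ = √(2·6,600·310/18) = 476.795
Backorder adjustment √((H+b)/b) = √((18+139)/139) = 1.0628
Q* = 476.795 × 1.0628 ≈ 506.73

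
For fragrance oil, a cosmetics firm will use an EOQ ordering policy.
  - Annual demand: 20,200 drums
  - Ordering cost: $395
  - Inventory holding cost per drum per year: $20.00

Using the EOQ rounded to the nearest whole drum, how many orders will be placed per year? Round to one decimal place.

22.6 orders per year

EOQ = √(2DS/H) = √(2 × 20,200 × 395 / 20)
    = √(797,900.00) ≈ 893.25 → Q = 893
N = D/Q = 20,200/893 ≈ 22.620 orders/yr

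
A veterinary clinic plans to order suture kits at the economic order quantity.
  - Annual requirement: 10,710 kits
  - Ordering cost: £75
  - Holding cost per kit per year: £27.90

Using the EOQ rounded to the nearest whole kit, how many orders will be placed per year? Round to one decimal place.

44.6 orders per year

EOQ = √(2DS/H) = √(2 × 10,710 × 75 / 27.9)
    = √(57,580.65) ≈ 239.96 → Q = 240
Orders per year = D/Q = 10,710 / 240 = 44.625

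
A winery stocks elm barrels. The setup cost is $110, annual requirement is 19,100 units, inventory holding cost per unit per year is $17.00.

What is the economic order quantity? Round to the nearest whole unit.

Optimal lot size Q* = (2 × 19,100 × $110 / $17)^½ ≈ 497.17

497 units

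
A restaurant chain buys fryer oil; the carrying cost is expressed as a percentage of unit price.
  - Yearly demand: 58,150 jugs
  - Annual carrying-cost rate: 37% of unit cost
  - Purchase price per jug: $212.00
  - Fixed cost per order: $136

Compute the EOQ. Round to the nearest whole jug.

Carrying cost H = $212 × 37% = $78.4400/jug/yr
Optimal lot size Q* = (2 × 58,150 × $136 / $78.44)^½ ≈ 449.05

449 jugs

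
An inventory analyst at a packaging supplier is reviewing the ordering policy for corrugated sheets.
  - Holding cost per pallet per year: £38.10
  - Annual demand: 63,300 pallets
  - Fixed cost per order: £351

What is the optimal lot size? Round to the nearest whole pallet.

2DS/H = 2·63,300·351/38.1 = 1,166,314.96
EOQ = √1,166,314.96 ≈ 1,079.96

1,080 pallets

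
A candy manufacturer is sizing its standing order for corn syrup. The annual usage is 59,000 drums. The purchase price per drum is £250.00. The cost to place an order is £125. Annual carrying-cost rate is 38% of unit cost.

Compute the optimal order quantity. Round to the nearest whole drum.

Carrying cost H = £250 × 38% = £95.0000/drum/yr
2DS/H = 2·59,000·125/95 = 155,263.16
EOQ = √155,263.16 ≈ 394.03

394 drums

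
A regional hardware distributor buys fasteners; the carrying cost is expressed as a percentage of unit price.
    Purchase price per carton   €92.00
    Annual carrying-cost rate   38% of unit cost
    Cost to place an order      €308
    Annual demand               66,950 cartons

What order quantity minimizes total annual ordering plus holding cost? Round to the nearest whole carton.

1,086 cartons

Carrying cost H = €92 × 38% = €34.9600/carton/yr
2DS/H = 2·66,950·308/34.96 = 1,179,668.19
EOQ = √1,179,668.19 ≈ 1,086.13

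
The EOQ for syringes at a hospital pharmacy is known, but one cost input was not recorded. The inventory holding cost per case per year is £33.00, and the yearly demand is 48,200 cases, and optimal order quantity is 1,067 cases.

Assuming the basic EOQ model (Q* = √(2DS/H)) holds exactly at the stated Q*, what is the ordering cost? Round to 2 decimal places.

Since Q* = (2DS/H)^½, squaring gives Q*²·H = 2DS.
S = Q²H / (2D) = 1,067² × 33 / (2 × 48,200) = 389.7317

£389.73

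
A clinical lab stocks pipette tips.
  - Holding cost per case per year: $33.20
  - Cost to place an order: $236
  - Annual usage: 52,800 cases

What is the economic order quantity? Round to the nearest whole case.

866 cases

Q* = √(2·D·S / H) = √(2·52,800·236 / 33.2) = √750,650.6 ≈ 866.40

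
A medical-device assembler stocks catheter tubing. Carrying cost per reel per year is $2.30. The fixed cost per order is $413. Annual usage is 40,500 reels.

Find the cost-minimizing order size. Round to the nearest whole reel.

Optimal lot size Q* = (2 × 40,500 × $413 / $2.3)^½ ≈ 3,813.76

3,814 reels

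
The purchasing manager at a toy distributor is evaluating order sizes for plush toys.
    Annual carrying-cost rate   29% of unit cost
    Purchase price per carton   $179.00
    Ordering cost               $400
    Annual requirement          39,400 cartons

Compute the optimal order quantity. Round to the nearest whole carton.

779 cartons

H = i·C = 0.29 × $179 = $51.9100 per carton-year
2DS/H = 2·39,400·400/51.91 = 607,204.78
EOQ = √607,204.78 ≈ 779.23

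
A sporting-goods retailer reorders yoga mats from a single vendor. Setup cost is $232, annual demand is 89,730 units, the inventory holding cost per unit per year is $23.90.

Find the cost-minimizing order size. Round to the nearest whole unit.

1,320 units

EOQ = √(2DS/H) = √(2 × 89,730 × 232 / 23.9)
    = √(1,742,038.49) ≈ 1,319.86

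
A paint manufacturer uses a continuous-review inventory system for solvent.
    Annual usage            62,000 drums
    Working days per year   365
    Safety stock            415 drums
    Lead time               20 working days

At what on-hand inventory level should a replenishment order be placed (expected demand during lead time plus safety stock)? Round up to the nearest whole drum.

3,813 drums

Daily demand d = 62,000 / 365 = 169.863 drums/day
Demand during lead time = 169.863 × 20 = 3,397.26
Reorder point = 3,397.26 + 415 = 3,812.26 → round up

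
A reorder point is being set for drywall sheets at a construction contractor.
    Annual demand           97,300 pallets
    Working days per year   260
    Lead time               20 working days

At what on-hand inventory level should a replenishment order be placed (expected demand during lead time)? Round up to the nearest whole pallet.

7,485 pallets

Daily demand d = 97,300 / 260 = 374.231 pallets/day
Demand during lead time = 374.231 × 20 = 7,484.62
Reorder point = 7,484.62 → round up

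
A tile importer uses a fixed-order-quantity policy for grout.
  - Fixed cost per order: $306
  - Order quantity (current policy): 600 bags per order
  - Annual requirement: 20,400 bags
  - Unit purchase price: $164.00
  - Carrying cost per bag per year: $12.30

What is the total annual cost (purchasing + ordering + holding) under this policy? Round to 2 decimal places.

$3,359,694.00

Annual ordering cost = (D/Q)·S = (20,400/600) × 306 = $10,404.00
Annual holding cost  = (Q/2)·H = (600/2) × 12.3 = $3,690.00
Purchase cost = D·C = 20,400 × 164 = $3,345,600.00
Total = $10,404.00 + $3,690.00 + $3,345,600.00 = $3,359,694.00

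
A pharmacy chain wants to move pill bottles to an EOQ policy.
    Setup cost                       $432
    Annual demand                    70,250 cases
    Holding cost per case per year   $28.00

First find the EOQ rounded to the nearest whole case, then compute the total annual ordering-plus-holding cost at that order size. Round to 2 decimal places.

$41,224.85

Optimal lot size Q* = (2 × 70,250 × $432 / $28)^½ ≈ 1,472.32 → Q = 1,472 cases
Annual ordering cost = (D/Q)·S = (70,250/1,472) × 432 = $20,616.85
Annual holding cost  = (Q/2)·H = (1,472/2) × 28 = $20,608.00
Total = $20,616.85 + $20,608.00 = $41,224.85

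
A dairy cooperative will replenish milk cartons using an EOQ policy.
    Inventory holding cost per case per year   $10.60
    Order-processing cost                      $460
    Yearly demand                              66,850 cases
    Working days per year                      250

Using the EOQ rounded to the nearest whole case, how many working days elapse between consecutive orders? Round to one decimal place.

9.0 days

Q* = √(2·D·S / H) = √(2·66,850·460 / 10.6) = √5,802,075.5 ≈ 2,408.75 → Q = 2,409 cases
Cycle time = (working days × Q)/D = (250 × 2,409) / 66,850 = 9.009 days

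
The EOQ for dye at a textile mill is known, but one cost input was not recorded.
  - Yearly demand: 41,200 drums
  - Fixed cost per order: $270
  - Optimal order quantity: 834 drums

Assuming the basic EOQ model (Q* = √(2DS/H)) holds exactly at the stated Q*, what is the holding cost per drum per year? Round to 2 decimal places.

From Q* = √(2DS/H) ⇒ Q*² = 2DS/H.
H = 2DS / Q² = 2 × 41,200 × 270 / 834² = 31.9859

$31.99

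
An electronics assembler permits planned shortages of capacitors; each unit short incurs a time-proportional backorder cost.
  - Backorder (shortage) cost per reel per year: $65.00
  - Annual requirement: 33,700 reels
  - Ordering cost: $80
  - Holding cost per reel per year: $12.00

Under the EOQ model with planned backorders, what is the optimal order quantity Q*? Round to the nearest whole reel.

Basic EOQ = √(2·33,700·80/12) = 670.323
Backorder adjustment √((H+b)/b) = √((12+65)/65) = 1.0884
Q* = 670.323 × 1.0884 ≈ 729.58

730 reels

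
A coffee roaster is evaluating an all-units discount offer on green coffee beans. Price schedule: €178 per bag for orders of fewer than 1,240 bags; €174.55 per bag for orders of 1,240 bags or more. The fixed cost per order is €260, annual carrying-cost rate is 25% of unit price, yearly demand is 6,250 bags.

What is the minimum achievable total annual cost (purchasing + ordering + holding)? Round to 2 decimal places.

H₁ = 25%×€178 = €44.5000;  H₂ = 25%×€174.55 = €43.6375
EOQ₁ = √(2×6,250×260/44.5000) = 270.25  (< 1,240, feasible at tier 1)
EOQ₂ = √(2×6,250×260/43.6375) = 272.91  (< 1,240 → use Q = 1,240 at tier-2 price)
TC(tier 1 (EOQ₁), Q≈270.2) = €1,124,526.01
TC(tier 2, Q≈1,240.0) = €1,119,303.23
Minimum at tier 2: €1,119,303.23

€1,119,303.23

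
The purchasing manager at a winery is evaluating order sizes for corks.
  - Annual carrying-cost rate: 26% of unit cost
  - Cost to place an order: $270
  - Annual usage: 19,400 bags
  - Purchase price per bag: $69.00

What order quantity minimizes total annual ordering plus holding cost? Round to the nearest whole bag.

Carrying cost H = $69 × 26% = $17.9400/bag/yr
Q* = √(2·D·S / H) = √(2·19,400·270 / 17.94) = √583,946.5 ≈ 764.16

764 bags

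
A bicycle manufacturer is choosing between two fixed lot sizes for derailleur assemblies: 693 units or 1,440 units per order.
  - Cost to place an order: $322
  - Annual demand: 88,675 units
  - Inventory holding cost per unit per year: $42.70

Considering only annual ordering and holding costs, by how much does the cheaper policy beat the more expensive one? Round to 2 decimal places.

For each Q, cost = (D/Q)·S + (Q/2)·H.
TC(693) = (88,675/693)×322 + (693/2)×42.7 = $55,998.08
TC(1,440) = (88,675/1,440)×322 + (1,440/2)×42.7 = $50,572.72
|ΔTC| = |$55,998.08 − $50,572.72| = $5,425.36

$5,425.36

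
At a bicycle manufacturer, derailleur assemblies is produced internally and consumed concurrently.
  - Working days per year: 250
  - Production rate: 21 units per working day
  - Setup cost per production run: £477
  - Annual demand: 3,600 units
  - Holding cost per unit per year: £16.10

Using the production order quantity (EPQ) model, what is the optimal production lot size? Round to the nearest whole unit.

Daily demand d = 3,600/250 = 14.400; p = 21; 1 − d/p = 0.31429
EPQ = √(2DS / (H(1 − d/p)))
    = √(2 × 3,600 × 477 / (16.1 × 0.31429)) ≈ 823.85

824 units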